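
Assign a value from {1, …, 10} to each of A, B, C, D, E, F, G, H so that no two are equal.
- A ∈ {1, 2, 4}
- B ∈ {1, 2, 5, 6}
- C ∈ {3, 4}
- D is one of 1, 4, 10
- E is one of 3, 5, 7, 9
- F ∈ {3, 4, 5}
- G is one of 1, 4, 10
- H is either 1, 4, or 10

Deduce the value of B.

D, G, H between them cover only {1, 4, 10} — a naked triple. Remove those values from A, B, C, F.
A's domain is down to {2}, so A = 2. So B can't be 2.
C must be 3 (only option left). Strike 3 from E, F.
F must be 5 (only option left). So B, E can't be 5.
So B = 6.

6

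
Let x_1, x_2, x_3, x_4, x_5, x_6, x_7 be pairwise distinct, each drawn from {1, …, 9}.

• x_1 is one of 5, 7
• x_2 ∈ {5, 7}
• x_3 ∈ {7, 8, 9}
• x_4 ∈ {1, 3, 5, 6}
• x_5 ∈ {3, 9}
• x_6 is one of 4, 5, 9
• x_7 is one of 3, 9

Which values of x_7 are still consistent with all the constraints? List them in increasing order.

3, 9

x_1 and x_2 between them cover only {5, 7} — a naked pair. Remove those values from x_3, x_4, x_6.
x_5 and x_7 share exactly the 2 values {3, 9}; by pigeonhole those values go to them, so strike 3, 9 from x_3, x_4, x_6.
That leaves x_3 = 8.
x_6's domain is down to {4}, so x_6 = 4.
No further eliminations apply; x_7 can still be any of 3, 9.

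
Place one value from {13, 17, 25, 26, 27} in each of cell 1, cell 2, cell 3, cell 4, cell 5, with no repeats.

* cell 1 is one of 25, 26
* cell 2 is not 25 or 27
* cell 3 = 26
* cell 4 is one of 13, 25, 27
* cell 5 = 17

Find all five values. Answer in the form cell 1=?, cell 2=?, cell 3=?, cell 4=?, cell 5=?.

cell 1=25, cell 2=13, cell 3=26, cell 4=27, cell 5=17

cell 3 must be 26 (only option left). Remove 26 from cell 1, cell 2.
cell 5's domain is down to {17}, so cell 5 = 17. Strike 17 from cell 2.
cell 1 has just one choice, so cell 1 = 25. So cell 4 can't be 25.
cell 2's domain is down to {13}, so cell 2 = 13. Strike 13 from cell 4.
cell 4 must be 27 (only option left).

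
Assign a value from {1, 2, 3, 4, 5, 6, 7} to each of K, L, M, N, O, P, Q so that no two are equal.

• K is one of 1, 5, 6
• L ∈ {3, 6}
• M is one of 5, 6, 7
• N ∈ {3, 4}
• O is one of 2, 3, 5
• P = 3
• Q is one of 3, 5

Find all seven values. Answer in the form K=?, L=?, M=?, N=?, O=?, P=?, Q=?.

K=1, L=6, M=7, N=4, O=2, P=3, Q=5

P has just one choice, so P = 3. Eliminate 3 elsewhere: L, N, O, Q.
Q's domain is down to {5}, so Q = 5. Remove 5 from K, M, O.
L's domain is down to {6}, so L = 6. Remove 6 from K, M.
M must be 7 (only option left).
That leaves N = 4.
O must be 2 (only option left).
K must be 1 (only option left).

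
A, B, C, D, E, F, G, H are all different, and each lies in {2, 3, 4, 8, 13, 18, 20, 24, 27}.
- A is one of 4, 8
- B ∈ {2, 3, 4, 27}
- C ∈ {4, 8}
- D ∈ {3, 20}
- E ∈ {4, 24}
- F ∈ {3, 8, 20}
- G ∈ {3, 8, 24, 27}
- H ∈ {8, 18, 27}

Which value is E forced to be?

The 8 variables together cover exactly {2, 3, 4, 8, 18, 20, 24, 27} — 8 values for 8 variables — and 2 appears only in B's list, so B = 2.
The 7 still-open variables together cover exactly {3, 4, 8, 18, 20, 24, 27} — 7 values for 7 variables — and 18 appears only in H's list, so H = 18.
The 6 still-open variables draw from only 6 values {3, 4, 8, 20, 24, 27}, so each is used; only G can be 27, hence G = 27.
The 5 still-open variables draw from only 5 values {3, 4, 8, 20, 24}, so each is used; only E can be 24, hence E = 24.

24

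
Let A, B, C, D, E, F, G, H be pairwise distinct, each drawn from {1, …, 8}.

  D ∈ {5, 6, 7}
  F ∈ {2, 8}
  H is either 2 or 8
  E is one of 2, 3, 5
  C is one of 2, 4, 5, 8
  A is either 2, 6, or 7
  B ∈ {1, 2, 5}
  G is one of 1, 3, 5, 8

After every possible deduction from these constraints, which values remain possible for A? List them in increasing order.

6, 7

Among the 8 variables, 4 fits only C (and all 8 values in {1, 2, 3, 4, 5, 6, 7, 8} must be used), so C = 4.
F and H share exactly the 2 values {2, 8}; by pigeonhole those values go to them, so strike 2, 8 from A, B, E, G.
B, E, G share exactly the 3 values {1, 3, 5}; by pigeonhole those values go to them, so strike 1, 3, 5 from D.
No further eliminations apply; A can still be any of 6, 7.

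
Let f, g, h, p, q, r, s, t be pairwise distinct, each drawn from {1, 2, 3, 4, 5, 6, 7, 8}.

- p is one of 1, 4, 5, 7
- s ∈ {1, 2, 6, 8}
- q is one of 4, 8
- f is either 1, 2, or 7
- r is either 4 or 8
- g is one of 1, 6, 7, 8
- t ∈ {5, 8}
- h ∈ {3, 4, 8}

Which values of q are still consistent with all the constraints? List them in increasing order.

4, 8

The 8 variables together cover exactly {1, 2, 3, 4, 5, 6, 7, 8} — 8 values for 8 variables — and 3 appears only in h's list, so h = 3.
The 2 variables q and r are confined to {4, 8}, which locks those values in; drop them from g, p, s, t.
That leaves t = 5. Remove 5 from p.
No further eliminations apply; q can still be any of 4, 8.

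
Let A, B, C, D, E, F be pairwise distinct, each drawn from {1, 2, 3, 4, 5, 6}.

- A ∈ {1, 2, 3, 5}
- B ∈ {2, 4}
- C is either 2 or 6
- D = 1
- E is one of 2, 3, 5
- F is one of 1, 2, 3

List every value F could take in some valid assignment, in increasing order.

D's domain is down to {1}, so D = 1. So A, F can't be 1.
The 5 still-open variables together cover exactly {2, 3, 4, 5, 6} — 5 values for 5 variables — and 4 appears only in B's list, so B = 4.
Among the 4 still-open variables, 6 fits only C (and all 4 values in {2, 3, 5, 6} must be used), so C = 6.
No further eliminations apply; F can still be any of 2, 3.

2, 3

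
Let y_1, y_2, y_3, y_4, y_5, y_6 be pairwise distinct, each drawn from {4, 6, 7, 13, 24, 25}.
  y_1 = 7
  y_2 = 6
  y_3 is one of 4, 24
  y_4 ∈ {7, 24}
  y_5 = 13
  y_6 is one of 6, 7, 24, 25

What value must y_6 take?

y_1's domain is down to {7}, so y_1 = 7. So y_4, y_6 can't be 7.
y_2's domain is down to {6}, so y_2 = 6. Eliminate 6 elsewhere: y_6.
y_4's domain is down to {24}, so y_4 = 24. Strike 24 from y_3, y_6.
So y_6 = 25.

25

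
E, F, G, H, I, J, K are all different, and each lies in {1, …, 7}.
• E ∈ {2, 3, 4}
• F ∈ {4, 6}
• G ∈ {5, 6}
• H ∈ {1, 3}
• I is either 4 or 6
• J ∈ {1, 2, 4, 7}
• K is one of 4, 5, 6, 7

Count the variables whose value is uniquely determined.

2

F and I between them cover only {4, 6} — a naked pair. Remove those values from E, G, J, K.
G's domain is down to {5}, so G = 5. So K can't be 5.
K must be 7 (only option left). Eliminate 7 elsewhere: J.
Determined: G=5, K=7. The other variables each still have more than one consistent value. That makes 2.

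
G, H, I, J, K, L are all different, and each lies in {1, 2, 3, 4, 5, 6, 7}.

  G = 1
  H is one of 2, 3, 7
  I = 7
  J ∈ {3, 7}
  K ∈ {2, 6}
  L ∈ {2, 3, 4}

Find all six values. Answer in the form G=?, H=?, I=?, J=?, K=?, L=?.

G=1, H=2, I=7, J=3, K=6, L=4

G must be 1 (only option left).
I has just one choice, so I = 7. Eliminate 7 elsewhere: H, J.
J must be 3 (only option left). Strike 3 from H, L.
H's domain is down to {2}, so H = 2. Remove 2 from K, L.
K's domain is down to {6}, so K = 6.
L's domain is down to {4}, so L = 4.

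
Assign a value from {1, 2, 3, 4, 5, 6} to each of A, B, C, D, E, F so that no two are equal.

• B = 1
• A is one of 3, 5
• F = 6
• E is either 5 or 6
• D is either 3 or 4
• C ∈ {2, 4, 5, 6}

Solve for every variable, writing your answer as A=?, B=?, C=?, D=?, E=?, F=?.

B's domain is down to {1}, so B = 1.
F has just one choice, so F = 6. Strike 6 from C, E.
E has just one choice, so E = 5. Strike 5 from A, C.
A must be 3 (only option left). Strike 3 from D.
D has just one choice, so D = 4. Strike 4 from C.
C must be 2 (only option left).

A=3, B=1, C=2, D=4, E=5, F=6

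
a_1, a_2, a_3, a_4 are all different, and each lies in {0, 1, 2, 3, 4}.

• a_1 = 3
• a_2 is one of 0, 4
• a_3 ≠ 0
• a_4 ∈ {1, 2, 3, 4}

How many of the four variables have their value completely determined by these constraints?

1

a_1 has just one choice, so a_1 = 3. Remove 3 from a_3, a_4.
Determined: a_1=3. The other variables each still have more than one consistent value. That makes 1.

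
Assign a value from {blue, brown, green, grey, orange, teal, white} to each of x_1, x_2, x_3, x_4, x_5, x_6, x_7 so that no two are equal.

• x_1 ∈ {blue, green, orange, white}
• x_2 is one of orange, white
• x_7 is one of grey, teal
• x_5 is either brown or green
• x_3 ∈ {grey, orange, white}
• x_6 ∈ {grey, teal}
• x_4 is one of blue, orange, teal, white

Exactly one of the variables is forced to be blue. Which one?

x_4

Among the 7 variables, brown fits only x_5 (and all 7 values in {blue, brown, green, grey, orange, teal, white} must be used), so x_5 = brown.
The 6 still-open variables together cover exactly {blue, green, grey, orange, teal, white} — 6 values for 6 variables — and green appears only in x_1's list, so x_1 = green.
The 5 still-open variables draw from only 5 values {blue, grey, orange, teal, white}, so each is used; only x_4 can be blue, hence x_4 = blue.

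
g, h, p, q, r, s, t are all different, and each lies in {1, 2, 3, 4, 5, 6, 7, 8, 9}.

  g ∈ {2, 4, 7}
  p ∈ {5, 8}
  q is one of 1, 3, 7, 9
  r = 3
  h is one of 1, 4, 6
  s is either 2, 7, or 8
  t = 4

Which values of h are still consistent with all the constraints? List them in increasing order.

1, 6

r must be 3 (only option left). So q can't be 3.
t has just one choice, so t = 4. So g, h can't be 4.
No further eliminations apply; h can still be any of 1, 6.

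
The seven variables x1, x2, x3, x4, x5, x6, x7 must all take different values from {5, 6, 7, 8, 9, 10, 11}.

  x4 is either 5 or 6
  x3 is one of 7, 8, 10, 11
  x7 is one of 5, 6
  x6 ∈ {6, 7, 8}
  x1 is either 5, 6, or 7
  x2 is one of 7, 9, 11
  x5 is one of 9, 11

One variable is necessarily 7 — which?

x1

Among the 7 variables, 10 fits only x3 (and all 7 values in {5, 6, 7, 8, 9, 10, 11} must be used), so x3 = 10.
Among the 6 still-open variables, 8 fits only x6 (and all 6 values in {5, 6, 7, 8, 9, 11} must be used), so x6 = 8.
x4 and x7 share exactly the 2 values {5, 6}; by pigeonhole those values go to them, so strike 5, 6 from x1.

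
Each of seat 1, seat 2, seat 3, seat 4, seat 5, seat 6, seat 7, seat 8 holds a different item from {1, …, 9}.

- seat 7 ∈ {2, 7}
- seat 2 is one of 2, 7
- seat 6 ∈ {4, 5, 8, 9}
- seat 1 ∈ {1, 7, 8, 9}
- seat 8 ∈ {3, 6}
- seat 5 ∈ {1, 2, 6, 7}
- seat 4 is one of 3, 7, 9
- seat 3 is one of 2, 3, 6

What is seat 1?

seat 2 and seat 7 share exactly the 2 values {2, 7}; by pigeonhole those values go to them, so strike 2, 7 from seat 1, seat 3, seat 4, seat 5.
seat 3 and seat 8 share exactly the 2 values {3, 6}; by pigeonhole those values go to them, so strike 3, 6 from seat 4, seat 5.
seat 4 has just one choice, so seat 4 = 9. So seat 1, seat 6 can't be 9.
That leaves seat 5 = 1. Remove 1 from seat 1.
So seat 1 = 8.

8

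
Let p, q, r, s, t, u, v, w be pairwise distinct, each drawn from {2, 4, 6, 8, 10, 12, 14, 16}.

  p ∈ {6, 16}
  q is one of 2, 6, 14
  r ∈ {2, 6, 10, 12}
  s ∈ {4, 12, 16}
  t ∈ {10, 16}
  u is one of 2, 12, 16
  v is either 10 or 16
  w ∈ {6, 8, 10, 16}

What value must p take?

6

Among the 8 variables, 4 fits only s (and all 8 values in {2, 4, 6, 8, 10, 12, 14, 16} must be used), so s = 4.
The 7 still-open variables draw from only 7 values {2, 6, 8, 10, 12, 14, 16}, so each is used; only w can be 8, hence w = 8.
Among the 6 still-open variables, 14 fits only q (and all 6 values in {2, 6, 10, 12, 14, 16} must be used), so q = 14.
t and v share exactly the 2 values {10, 16}; by pigeonhole those values go to them, so strike 10, 16 from p, r, u.
So p = 6.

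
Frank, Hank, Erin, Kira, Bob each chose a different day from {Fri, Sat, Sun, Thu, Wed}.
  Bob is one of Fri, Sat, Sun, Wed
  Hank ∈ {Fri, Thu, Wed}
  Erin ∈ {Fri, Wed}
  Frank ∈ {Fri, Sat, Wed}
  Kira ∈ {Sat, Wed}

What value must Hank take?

Among the 5 variables, Sun fits only Bob (and all 5 values in {Fri, Sat, Sun, Thu, Wed} must be used), so Bob = Sun.
The 4 still-open variables together cover exactly {Fri, Sat, Thu, Wed} — 4 values for 4 variables — and Thu appears only in Hank's list, so Hank = Thu.

Thu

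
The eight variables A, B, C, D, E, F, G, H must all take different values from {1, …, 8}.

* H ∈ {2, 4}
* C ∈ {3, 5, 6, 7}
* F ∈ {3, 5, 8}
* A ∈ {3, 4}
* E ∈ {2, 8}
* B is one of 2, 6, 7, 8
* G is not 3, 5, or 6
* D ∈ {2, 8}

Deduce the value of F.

5

The 8 variables draw from only 8 values {1, 2, 3, 4, 5, 6, 7, 8}, so each is used; only G can be 1, hence G = 1.
The 2 variables D and E are confined to {2, 8}, which locks those values in; drop them from B, F, H.
H must be 4 (only option left). Eliminate 4 elsewhere: A.
That leaves A = 3. Eliminate 3 elsewhere: C, F.
So F = 5.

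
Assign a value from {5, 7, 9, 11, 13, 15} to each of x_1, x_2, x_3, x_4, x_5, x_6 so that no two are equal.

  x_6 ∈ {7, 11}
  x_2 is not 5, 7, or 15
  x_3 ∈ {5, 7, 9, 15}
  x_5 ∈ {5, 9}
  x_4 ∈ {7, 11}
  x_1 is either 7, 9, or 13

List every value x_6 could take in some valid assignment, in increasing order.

7, 11

The 6 variables together cover exactly {5, 7, 9, 11, 13, 15} — 6 values for 6 variables — and 15 appears only in x_3's list, so x_3 = 15.
Among the 5 still-open variables, 5 fits only x_5 (and all 5 values in {5, 7, 9, 11, 13} must be used), so x_5 = 5.
x_4 and x_6 between them cover only {7, 11} — a naked pair. Remove those values from x_1, x_2.
No further eliminations apply; x_6 can still be any of 7, 11.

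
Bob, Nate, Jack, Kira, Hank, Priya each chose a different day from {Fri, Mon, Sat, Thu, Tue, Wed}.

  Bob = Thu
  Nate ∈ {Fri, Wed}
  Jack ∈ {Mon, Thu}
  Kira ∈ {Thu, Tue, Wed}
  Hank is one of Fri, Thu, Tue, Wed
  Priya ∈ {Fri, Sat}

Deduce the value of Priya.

Bob must be Thu (only option left). So Jack, Kira, Hank can't be Thu.
That leaves Jack = Mon.
The 4 still-open variables draw from only 4 values {Fri, Sat, Tue, Wed}, so each is used; only Priya can be Sat, hence Priya = Sat.

Sat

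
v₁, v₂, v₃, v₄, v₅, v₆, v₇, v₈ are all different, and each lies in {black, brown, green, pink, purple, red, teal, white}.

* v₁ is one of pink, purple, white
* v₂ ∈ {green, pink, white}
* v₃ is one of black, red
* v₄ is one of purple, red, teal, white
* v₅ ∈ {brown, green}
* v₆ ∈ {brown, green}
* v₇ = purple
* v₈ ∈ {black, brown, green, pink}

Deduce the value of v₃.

red

v₇'s domain is down to {purple}, so v₇ = purple. Eliminate purple elsewhere: v₁, v₄.
The 7 still-open variables draw from only 7 values {black, brown, green, pink, red, teal, white}, so each is used; only v₄ can be teal, hence v₄ = teal.
Among the 6 still-open variables, red fits only v₃ (and all 6 values in {black, brown, green, pink, red, white} must be used), so v₃ = red.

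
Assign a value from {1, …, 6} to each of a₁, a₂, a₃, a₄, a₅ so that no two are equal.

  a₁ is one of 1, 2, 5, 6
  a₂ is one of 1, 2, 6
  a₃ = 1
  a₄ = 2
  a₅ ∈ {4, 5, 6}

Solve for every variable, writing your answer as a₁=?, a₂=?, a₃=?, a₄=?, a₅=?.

a₃ must be 1 (only option left). Remove 1 from a₁, a₂.
a₄ must be 2 (only option left). So a₁, a₂ can't be 2.
That leaves a₂ = 6. Strike 6 from a₁, a₅.
a₁'s domain is down to {5}, so a₁ = 5. Remove 5 from a₅.
a₅'s domain is down to {4}, so a₅ = 4.

a₁=5, a₂=6, a₃=1, a₄=2, a₅=4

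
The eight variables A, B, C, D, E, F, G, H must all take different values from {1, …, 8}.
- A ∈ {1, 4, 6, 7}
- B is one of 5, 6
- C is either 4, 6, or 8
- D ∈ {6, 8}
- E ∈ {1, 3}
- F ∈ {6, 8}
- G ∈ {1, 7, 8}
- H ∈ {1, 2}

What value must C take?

The 8 variables draw from only 8 values {1, 2, 3, 4, 5, 6, 7, 8}, so each is used; only H can be 2, hence H = 2.
The 7 still-open variables together cover exactly {1, 3, 4, 5, 6, 7, 8} — 7 values for 7 variables — and 3 appears only in E's list, so E = 3.
The 6 still-open variables together cover exactly {1, 4, 5, 6, 7, 8} — 6 values for 6 variables — and 5 appears only in B's list, so B = 5.
The 2 variables D and F are confined to {6, 8}, which locks those values in; drop them from A, C, G.
So C = 4.

4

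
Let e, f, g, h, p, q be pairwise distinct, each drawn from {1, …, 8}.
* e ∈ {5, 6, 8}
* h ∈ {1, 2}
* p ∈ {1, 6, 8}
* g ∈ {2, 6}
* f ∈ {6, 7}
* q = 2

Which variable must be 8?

p

q must be 2 (only option left). Eliminate 2 elsewhere: g, h.
g's domain is down to {6}, so g = 6. Eliminate 6 elsewhere: e, f, p.
h's domain is down to {1}, so h = 1. Strike 1 from p.
So 8 goes to p.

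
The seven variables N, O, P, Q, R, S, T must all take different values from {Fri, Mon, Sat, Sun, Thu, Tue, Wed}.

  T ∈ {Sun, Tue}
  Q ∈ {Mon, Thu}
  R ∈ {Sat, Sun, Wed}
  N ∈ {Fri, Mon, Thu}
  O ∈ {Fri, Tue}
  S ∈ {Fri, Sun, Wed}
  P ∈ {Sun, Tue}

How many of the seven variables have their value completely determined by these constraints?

Among the 7 variables, Sat fits only R (and all 7 values in {Fri, Mon, Sat, Sun, Thu, Tue, Wed} must be used), so R = Sat.
Among the 6 still-open variables, Wed fits only S (and all 6 values in {Fri, Mon, Sun, Thu, Tue, Wed} must be used), so S = Wed.
The 2 variables P and T are confined to {Sun, Tue}, which locks those values in; drop them from O.
That leaves O = Fri. Remove Fri from N.
Determined: O=Fri, R=Sat, S=Wed. The other variables each still have more than one consistent value. That makes 3.

3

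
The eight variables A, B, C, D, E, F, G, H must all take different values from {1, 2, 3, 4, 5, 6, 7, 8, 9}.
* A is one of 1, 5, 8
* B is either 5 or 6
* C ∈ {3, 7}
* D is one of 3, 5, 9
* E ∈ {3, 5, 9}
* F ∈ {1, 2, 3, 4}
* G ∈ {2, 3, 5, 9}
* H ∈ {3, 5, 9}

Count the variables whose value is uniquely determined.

D, E, H share exactly the 3 values {3, 5, 9}; by pigeonhole those values go to them, so strike 3, 5, 9 from A, B, C, F, G.
B must be 6 (only option left).
That leaves C = 7.
That leaves G = 2. So F can't be 2.
Determined: B=6, C=7, G=2. The other variables each still have more than one consistent value. That makes 3.

3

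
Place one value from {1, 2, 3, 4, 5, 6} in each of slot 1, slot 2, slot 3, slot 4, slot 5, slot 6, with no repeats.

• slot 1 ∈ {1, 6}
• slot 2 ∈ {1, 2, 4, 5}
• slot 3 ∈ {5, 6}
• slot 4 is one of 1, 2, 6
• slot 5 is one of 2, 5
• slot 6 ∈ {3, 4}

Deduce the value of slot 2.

4

Among the 6 variables, 3 fits only slot 6 (and all 6 values in {1, 2, 3, 4, 5, 6} must be used), so slot 6 = 3.
Among the 5 still-open variables, 4 fits only slot 2 (and all 5 values in {1, 2, 4, 5, 6} must be used), so slot 2 = 4.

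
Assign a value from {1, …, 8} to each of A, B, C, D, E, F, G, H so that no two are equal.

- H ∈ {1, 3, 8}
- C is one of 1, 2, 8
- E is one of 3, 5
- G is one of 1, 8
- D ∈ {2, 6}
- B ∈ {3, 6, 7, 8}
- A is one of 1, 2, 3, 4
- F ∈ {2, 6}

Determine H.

3

The 8 variables together cover exactly {1, 2, 3, 4, 5, 6, 7, 8} — 8 values for 8 variables — and 4 appears only in A's list, so A = 4.
The 7 still-open variables draw from only 7 values {1, 2, 3, 5, 6, 7, 8}, so each is used; only E can be 5, hence E = 5.
The 6 still-open variables together cover exactly {1, 2, 3, 6, 7, 8} — 6 values for 6 variables — and 7 appears only in B's list, so B = 7.
Among the 5 still-open variables, 3 fits only H (and all 5 values in {1, 2, 3, 6, 8} must be used), so H = 3.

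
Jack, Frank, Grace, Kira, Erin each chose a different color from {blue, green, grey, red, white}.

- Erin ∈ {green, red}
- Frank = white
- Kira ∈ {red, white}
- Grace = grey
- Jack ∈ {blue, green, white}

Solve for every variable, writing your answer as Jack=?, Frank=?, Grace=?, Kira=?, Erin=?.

Frank must be white (only option left). Remove white from Jack, Kira.
Grace must be grey (only option left).
Kira must be red (only option left). So Erin can't be red.
Erin must be green (only option left). Strike green from Jack.
That leaves Jack = blue.

Jack=blue, Frank=white, Grace=grey, Kira=red, Erin=green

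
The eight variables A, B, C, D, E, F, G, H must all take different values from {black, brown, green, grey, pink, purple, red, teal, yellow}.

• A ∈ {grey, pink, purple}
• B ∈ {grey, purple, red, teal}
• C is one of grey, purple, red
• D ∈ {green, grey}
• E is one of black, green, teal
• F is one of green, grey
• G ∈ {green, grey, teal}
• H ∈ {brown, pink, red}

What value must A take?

Among the 8 variables, black fits only E (and all 8 values in {black, brown, green, grey, pink, purple, red, teal} must be used), so E = black.
Among the 7 still-open variables, brown fits only H (and all 7 values in {brown, green, grey, pink, purple, red, teal} must be used), so H = brown.
Among the 6 still-open variables, pink fits only A (and all 6 values in {green, grey, pink, purple, red, teal} must be used), so A = pink.

pink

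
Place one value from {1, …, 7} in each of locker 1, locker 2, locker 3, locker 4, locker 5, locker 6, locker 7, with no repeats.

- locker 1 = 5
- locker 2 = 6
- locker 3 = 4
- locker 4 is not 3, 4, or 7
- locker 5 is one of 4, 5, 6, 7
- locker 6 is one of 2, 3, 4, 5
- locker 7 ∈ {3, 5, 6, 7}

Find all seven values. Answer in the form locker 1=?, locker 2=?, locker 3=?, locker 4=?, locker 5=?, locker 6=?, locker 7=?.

locker 1=5, locker 2=6, locker 3=4, locker 4=1, locker 5=7, locker 6=2, locker 7=3

locker 1 must be 5 (only option left). So locker 4, locker 5, locker 6, locker 7 can't be 5.
locker 2 has just one choice, so locker 2 = 6. Eliminate 6 elsewhere: locker 4, locker 5, locker 7.
locker 3 must be 4 (only option left). Strike 4 from locker 5, locker 6.
locker 5 must be 7 (only option left). So locker 7 can't be 7.
locker 7 must be 3 (only option left). Eliminate 3 elsewhere: locker 6.
That leaves locker 6 = 2. Eliminate 2 elsewhere: locker 4.
locker 4 must be 1 (only option left).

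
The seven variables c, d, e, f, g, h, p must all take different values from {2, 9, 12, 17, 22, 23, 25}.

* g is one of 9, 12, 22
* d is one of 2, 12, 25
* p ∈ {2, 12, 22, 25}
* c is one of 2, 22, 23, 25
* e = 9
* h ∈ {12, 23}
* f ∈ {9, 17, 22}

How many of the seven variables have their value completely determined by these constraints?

e has just one choice, so e = 9. Eliminate 9 elsewhere: f, g.
The 6 still-open variables together cover exactly {2, 12, 17, 22, 23, 25} — 6 values for 6 variables — and 17 appears only in f's list, so f = 17.
Determined: e=9, f=17. The other variables each still have more than one consistent value. That makes 2.

2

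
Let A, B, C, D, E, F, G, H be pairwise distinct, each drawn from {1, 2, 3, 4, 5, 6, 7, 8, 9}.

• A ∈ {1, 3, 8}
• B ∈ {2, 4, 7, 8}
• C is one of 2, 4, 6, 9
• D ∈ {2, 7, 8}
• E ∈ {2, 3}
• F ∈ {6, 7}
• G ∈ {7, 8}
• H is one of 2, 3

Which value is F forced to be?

The 8 variables together cover exactly {1, 2, 3, 4, 6, 7, 8, 9} — 8 values for 8 variables — and 1 appears only in A's list, so A = 1.
Among the 7 still-open variables, 9 fits only C (and all 7 values in {2, 3, 4, 6, 7, 8, 9} must be used), so C = 9.
Among the 6 still-open variables, 4 fits only B (and all 6 values in {2, 3, 4, 6, 7, 8} must be used), so B = 4.
The 5 still-open variables together cover exactly {2, 3, 6, 7, 8} — 5 values for 5 variables — and 6 appears only in F's list, so F = 6.

6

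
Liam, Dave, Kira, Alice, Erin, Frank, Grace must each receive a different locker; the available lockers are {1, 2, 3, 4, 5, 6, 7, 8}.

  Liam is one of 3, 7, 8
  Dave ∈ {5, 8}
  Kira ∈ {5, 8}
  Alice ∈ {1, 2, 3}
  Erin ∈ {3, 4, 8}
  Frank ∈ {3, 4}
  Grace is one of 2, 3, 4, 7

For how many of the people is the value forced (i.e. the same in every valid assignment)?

The 7 variables together cover exactly {1, 2, 3, 4, 5, 7, 8} — 7 values for 7 variables — and 1 appears only in Alice's list, so Alice = 1.
The 6 still-open variables together cover exactly {2, 3, 4, 5, 7, 8} — 6 values for 6 variables — and 2 appears only in Grace's list, so Grace = 2.
The 5 still-open variables together cover exactly {3, 4, 5, 7, 8} — 5 values for 5 variables — and 7 appears only in Liam's list, so Liam = 7.
The 2 variables Dave and Kira are confined to {5, 8}, which locks those values in; drop them from Erin.
Determined: Liam=7, Alice=1, Grace=2. The other people each still have more than one consistent value. That makes 3.

3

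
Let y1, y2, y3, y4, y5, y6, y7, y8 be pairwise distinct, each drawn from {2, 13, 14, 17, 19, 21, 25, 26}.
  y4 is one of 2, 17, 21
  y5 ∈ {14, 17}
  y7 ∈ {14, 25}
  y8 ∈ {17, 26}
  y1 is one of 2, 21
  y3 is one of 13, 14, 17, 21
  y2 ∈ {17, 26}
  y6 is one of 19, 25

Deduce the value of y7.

Among the 8 variables, 13 fits only y3 (and all 8 values in {2, 13, 14, 17, 19, 21, 25, 26} must be used), so y3 = 13.
The 7 still-open variables draw from only 7 values {2, 14, 17, 19, 21, 25, 26}, so each is used; only y6 can be 19, hence y6 = 19.
The 6 still-open variables draw from only 6 values {2, 14, 17, 21, 25, 26}, so each is used; only y7 can be 25, hence y7 = 25.

25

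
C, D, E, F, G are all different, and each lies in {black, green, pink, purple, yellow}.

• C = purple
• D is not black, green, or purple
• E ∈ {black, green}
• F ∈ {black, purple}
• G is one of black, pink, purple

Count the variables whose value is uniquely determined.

C must be purple (only option left). Eliminate purple elsewhere: F, G.
F's domain is down to {black}, so F = black. Strike black from E, G.
G has just one choice, so G = pink. So D can't be pink.
D must be yellow (only option left).
E's domain is down to {green}, so E = green.
Every variable is fixed: C=purple, D=yellow, E=green, F=black, G=pink. That makes 5.

5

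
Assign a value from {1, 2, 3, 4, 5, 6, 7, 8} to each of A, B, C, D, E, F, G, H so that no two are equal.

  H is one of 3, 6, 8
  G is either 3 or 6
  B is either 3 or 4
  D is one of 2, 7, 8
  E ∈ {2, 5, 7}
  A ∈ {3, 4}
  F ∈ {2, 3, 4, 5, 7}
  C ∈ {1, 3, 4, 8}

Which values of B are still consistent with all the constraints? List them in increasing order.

Among the 8 variables, 1 fits only C (and all 8 values in {1, 2, 3, 4, 5, 6, 7, 8} must be used), so C = 1.
The 2 variables A and B are confined to {3, 4}, which locks those values in; drop them from F, G, H.
G has just one choice, so G = 6. Strike 6 from H.
That leaves H = 8. Eliminate 8 elsewhere: D.
No further eliminations apply; B can still be any of 3, 4.

3, 4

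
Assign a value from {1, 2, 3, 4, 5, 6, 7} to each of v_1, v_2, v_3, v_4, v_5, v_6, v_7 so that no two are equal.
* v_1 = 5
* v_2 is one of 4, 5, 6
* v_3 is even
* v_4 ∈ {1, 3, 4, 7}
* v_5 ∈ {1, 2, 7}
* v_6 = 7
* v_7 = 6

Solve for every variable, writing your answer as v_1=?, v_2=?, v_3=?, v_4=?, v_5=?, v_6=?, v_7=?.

v_1 must be 5 (only option left). Strike 5 from v_2.
v_6 must be 7 (only option left). Remove 7 from v_4, v_5.
v_7's domain is down to {6}, so v_7 = 6. So v_2, v_3 can't be 6.
v_2 has just one choice, so v_2 = 4. Strike 4 from v_3, v_4.
v_3 must be 2 (only option left). Strike 2 from v_5.
That leaves v_5 = 1. Eliminate 1 elsewhere: v_4.
v_4 has just one choice, so v_4 = 3.

v_1=5, v_2=4, v_3=2, v_4=3, v_5=1, v_6=7, v_7=6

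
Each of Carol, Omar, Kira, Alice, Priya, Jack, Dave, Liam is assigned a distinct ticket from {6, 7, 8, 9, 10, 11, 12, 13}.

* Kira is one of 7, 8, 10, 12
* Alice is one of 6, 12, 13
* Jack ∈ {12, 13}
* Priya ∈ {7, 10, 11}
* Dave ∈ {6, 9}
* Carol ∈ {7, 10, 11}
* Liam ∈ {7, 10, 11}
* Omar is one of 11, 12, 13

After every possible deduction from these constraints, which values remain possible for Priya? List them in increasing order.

The 8 variables together cover exactly {6, 7, 8, 9, 10, 11, 12, 13} — 8 values for 8 variables — and 8 appears only in Kira's list, so Kira = 8.
The 7 still-open variables together cover exactly {6, 7, 9, 10, 11, 12, 13} — 7 values for 7 variables — and 9 appears only in Dave's list, so Dave = 9.
The 6 still-open variables together cover exactly {6, 7, 10, 11, 12, 13} — 6 values for 6 variables — and 6 appears only in Alice's list, so Alice = 6.
Carol, Priya, Liam between them cover only {7, 10, 11} — a naked triple. Remove those values from Omar.
No further eliminations apply; Priya can still be any of 7, 10, 11.

7, 10, 11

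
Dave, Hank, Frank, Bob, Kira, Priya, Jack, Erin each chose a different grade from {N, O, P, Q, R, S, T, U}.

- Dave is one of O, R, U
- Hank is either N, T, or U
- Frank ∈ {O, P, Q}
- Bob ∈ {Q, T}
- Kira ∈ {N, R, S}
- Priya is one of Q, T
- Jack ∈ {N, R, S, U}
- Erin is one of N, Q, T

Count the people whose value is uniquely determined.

The 8 variables draw from only 8 values {N, O, P, Q, R, S, T, U}, so each is used; only Frank can be P, hence Frank = P.
The 7 still-open variables draw from only 7 values {N, O, Q, R, S, T, U}, so each is used; only Dave can be O, hence Dave = O.
Bob and Priya share exactly the 2 values {Q, T}; by pigeonhole those values go to them, so strike Q, T from Hank, Erin.
Erin's domain is down to {N}, so Erin = N. Eliminate N elsewhere: Hank, Kira, Jack.
Hank has just one choice, so Hank = U. Eliminate U elsewhere: Jack.
Determined: Dave=O, Hank=U, Frank=P, Erin=N. The other people each still have more than one consistent value. That makes 4.

4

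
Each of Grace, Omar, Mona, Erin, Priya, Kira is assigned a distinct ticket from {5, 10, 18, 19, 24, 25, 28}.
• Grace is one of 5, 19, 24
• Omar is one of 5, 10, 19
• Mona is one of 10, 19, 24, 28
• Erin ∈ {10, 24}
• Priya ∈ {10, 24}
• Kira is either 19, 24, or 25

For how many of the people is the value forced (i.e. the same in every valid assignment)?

2

The 6 variables draw from only 6 values {5, 10, 19, 24, 25, 28}, so each is used; only Kira can be 25, hence Kira = 25.
The 5 still-open variables draw from only 5 values {5, 10, 19, 24, 28}, so each is used; only Mona can be 28, hence Mona = 28.
The 2 variables Erin and Priya are confined to {10, 24}, which locks those values in; drop them from Grace, Omar.
Determined: Mona=28, Kira=25. The other people each still have more than one consistent value. That makes 2.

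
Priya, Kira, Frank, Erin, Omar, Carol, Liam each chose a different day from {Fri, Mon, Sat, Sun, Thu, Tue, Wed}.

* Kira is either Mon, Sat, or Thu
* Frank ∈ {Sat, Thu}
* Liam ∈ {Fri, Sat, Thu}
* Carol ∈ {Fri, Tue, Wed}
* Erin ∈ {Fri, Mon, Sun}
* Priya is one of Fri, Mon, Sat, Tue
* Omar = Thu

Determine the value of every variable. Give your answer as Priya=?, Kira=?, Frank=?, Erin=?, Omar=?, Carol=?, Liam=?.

Priya=Tue, Kira=Mon, Frank=Sat, Erin=Sun, Omar=Thu, Carol=Wed, Liam=Fri

Omar's domain is down to {Thu}, so Omar = Thu. Strike Thu from Kira, Frank, Liam.
That leaves Frank = Sat. Remove Sat from Priya, Kira, Liam.
Liam has just one choice, so Liam = Fri. Strike Fri from Priya, Erin, Carol.
Kira must be Mon (only option left). Strike Mon from Priya, Erin.
Erin must be Sun (only option left).
Priya's domain is down to {Tue}, so Priya = Tue. Strike Tue from Carol.
Carol's domain is down to {Wed}, so Carol = Wed.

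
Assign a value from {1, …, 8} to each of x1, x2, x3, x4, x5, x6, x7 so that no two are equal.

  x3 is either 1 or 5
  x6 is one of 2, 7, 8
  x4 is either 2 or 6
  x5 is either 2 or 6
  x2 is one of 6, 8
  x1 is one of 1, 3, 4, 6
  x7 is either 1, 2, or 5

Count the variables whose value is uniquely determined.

x4 and x5 share exactly the 2 values {2, 6}; by pigeonhole those values go to them, so strike 2, 6 from x1, x2, x6, x7.
x2 has just one choice, so x2 = 8. Remove 8 from x6.
That leaves x6 = 7.
x3 and x7 between them cover only {1, 5} — a naked pair. Remove those values from x1.
Determined: x2=8, x6=7. The other variables each still have more than one consistent value. That makes 2.

2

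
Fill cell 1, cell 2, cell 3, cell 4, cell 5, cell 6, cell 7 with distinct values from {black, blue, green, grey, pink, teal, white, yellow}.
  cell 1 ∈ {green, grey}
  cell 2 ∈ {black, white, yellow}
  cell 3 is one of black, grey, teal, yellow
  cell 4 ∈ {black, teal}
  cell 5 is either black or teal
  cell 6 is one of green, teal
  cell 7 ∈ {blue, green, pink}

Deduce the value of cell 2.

The 2 variables cell 4 and cell 5 are confined to {black, teal}, which locks those values in; drop them from cell 2, cell 3, cell 6.
That leaves cell 6 = green. So cell 1, cell 7 can't be green.
cell 1 must be grey (only option left). Strike grey from cell 3.
cell 3 has just one choice, so cell 3 = yellow. Strike yellow from cell 2.
So cell 2 = white.

white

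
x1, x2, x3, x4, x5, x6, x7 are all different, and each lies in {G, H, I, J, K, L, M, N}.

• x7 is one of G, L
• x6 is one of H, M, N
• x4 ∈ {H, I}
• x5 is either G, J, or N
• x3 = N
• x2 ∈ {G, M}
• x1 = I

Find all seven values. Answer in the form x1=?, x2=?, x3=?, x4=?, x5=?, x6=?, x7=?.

x1 has just one choice, so x1 = I. Eliminate I elsewhere: x4.
x3's domain is down to {N}, so x3 = N. So x5, x6 can't be N.
That leaves x4 = H. So x6 can't be H.
x6 must be M (only option left). Eliminate M elsewhere: x2.
x2's domain is down to {G}, so x2 = G. So x5, x7 can't be G.
That leaves x5 = J.
x7 must be L (only option left).

x1=I, x2=G, x3=N, x4=H, x5=J, x6=M, x7=L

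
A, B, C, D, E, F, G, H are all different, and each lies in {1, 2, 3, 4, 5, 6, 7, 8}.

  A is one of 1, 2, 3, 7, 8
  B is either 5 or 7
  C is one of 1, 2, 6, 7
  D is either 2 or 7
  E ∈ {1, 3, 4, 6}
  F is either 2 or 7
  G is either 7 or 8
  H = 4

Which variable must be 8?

H's domain is down to {4}, so H = 4. Eliminate 4 elsewhere: E.
The 7 still-open variables draw from only 7 values {1, 2, 3, 5, 6, 7, 8}, so each is used; only B can be 5, hence B = 5.
The 2 variables D and F are confined to {2, 7}, which locks those values in; drop them from A, C, G.
So 8 goes to G.

G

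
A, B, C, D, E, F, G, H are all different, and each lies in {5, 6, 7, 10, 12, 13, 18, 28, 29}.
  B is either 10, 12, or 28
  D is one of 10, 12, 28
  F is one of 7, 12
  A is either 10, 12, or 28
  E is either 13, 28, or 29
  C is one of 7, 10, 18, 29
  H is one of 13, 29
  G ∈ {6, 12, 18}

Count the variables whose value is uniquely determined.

Among the 8 variables, 6 fits only G (and all 8 values in {6, 7, 10, 12, 13, 18, 28, 29} must be used), so G = 6.
The 7 still-open variables draw from only 7 values {7, 10, 12, 13, 18, 28, 29}, so each is used; only C can be 18, hence C = 18.
Among the 6 still-open variables, 7 fits only F (and all 6 values in {7, 10, 12, 13, 28, 29} must be used), so F = 7.
A, B, D between them cover only {10, 12, 28} — a naked triple. Remove those values from E.
Determined: C=18, F=7, G=6. The other variables each still have more than one consistent value. That makes 3.

3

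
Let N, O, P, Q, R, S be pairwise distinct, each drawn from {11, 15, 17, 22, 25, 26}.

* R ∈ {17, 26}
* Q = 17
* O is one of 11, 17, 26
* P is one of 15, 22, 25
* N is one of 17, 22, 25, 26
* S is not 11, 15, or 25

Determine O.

11

Q's domain is down to {17}, so Q = 17. Remove 17 from N, O, R, S.
That leaves R = 26. So N, O, S can't be 26.
So O = 11.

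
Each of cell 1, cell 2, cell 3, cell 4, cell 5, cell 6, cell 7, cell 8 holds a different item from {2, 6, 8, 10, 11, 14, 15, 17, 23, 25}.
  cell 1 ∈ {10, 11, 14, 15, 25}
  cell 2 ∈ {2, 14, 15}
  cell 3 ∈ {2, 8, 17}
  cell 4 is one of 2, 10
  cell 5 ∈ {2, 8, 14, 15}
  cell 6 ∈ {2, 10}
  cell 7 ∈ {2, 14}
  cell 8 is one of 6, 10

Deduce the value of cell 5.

8

cell 4 and cell 6 between them cover only {2, 10} — a naked pair. Remove those values from cell 1, cell 2, cell 3, cell 5, cell 7, cell 8.
cell 7's domain is down to {14}, so cell 7 = 14. So cell 1, cell 2, cell 5 can't be 14.
cell 8's domain is down to {6}, so cell 8 = 6.
That leaves cell 2 = 15. So cell 1, cell 5 can't be 15.
So cell 5 = 8.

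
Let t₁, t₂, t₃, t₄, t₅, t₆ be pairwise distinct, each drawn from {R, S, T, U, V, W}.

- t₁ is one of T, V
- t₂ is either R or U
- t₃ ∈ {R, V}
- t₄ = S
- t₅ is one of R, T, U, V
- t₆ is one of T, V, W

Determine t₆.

W

t₄ must be S (only option left).
The 5 still-open variables together cover exactly {R, T, U, V, W} — 5 values for 5 variables — and W appears only in t₆'s list, so t₆ = W.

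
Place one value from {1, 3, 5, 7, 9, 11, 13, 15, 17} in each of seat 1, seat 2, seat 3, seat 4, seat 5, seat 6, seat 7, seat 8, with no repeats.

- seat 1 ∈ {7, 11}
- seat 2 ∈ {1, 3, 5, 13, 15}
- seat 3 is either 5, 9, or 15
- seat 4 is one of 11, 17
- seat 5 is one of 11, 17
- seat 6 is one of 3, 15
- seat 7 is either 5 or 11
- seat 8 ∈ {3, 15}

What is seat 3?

9

seat 4 and seat 5 between them cover only {11, 17} — a naked pair. Remove those values from seat 1, seat 7.
seat 1 has just one choice, so seat 1 = 7.
seat 7 must be 5 (only option left). Strike 5 from seat 2, seat 3.
seat 6 and seat 8 between them cover only {3, 15} — a naked pair. Remove those values from seat 2, seat 3.
So seat 3 = 9.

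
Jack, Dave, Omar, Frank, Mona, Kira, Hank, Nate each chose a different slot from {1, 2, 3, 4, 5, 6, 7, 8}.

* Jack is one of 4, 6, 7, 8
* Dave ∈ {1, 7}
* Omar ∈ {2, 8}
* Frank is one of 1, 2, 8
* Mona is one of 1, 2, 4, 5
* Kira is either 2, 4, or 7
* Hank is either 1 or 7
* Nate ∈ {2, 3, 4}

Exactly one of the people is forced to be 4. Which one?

The 8 variables draw from only 8 values {1, 2, 3, 4, 5, 6, 7, 8}, so each is used; only Nate can be 3, hence Nate = 3.
The 7 still-open variables together cover exactly {1, 2, 4, 5, 6, 7, 8} — 7 values for 7 variables — and 5 appears only in Mona's list, so Mona = 5.
The 6 still-open variables together cover exactly {1, 2, 4, 6, 7, 8} — 6 values for 6 variables — and 6 appears only in Jack's list, so Jack = 6.
The 5 still-open variables together cover exactly {1, 2, 4, 7, 8} — 5 values for 5 variables — and 4 appears only in Kira's list, so Kira = 4.

Kira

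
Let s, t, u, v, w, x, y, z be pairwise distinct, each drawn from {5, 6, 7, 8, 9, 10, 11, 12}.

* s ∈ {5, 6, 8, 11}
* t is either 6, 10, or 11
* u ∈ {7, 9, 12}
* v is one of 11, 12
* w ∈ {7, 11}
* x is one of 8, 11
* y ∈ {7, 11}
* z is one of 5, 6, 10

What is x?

8

Among the 8 variables, 9 fits only u (and all 8 values in {5, 6, 7, 8, 9, 10, 11, 12} must be used), so u = 9.
Among the 7 still-open variables, 12 fits only v (and all 7 values in {5, 6, 7, 8, 10, 11, 12} must be used), so v = 12.
w and y share exactly the 2 values {7, 11}; by pigeonhole those values go to them, so strike 7, 11 from s, t, x.
So x = 8.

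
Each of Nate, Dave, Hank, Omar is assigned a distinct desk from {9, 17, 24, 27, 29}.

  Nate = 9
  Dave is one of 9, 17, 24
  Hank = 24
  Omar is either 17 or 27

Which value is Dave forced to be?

Nate has just one choice, so Nate = 9. Eliminate 9 elsewhere: Dave.
Hank must be 24 (only option left). Eliminate 24 elsewhere: Dave.
So Dave = 17.

17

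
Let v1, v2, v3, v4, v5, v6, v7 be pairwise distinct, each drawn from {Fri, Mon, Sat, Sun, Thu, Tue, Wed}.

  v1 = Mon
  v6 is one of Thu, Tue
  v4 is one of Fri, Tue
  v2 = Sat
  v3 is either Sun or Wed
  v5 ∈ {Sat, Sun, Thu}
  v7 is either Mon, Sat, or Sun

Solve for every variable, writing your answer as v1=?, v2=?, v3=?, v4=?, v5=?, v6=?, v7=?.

v1 has just one choice, so v1 = Mon. Remove Mon from v7.
v2's domain is down to {Sat}, so v2 = Sat. So v5, v7 can't be Sat.
v7 has just one choice, so v7 = Sun. Eliminate Sun elsewhere: v3, v5.
v3's domain is down to {Wed}, so v3 = Wed.
v5 has just one choice, so v5 = Thu. Strike Thu from v6.
v6 has just one choice, so v6 = Tue. So v4 can't be Tue.
v4 has just one choice, so v4 = Fri.

v1=Mon, v2=Sat, v3=Wed, v4=Fri, v5=Thu, v6=Tue, v7=Sun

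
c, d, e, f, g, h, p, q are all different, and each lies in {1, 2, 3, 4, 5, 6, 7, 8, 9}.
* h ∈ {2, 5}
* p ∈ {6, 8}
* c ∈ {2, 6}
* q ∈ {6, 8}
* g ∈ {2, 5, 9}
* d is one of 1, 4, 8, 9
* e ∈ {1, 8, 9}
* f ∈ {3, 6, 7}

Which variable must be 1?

p and q between them cover only {6, 8} — a naked pair. Remove those values from c, d, e, f.
c's domain is down to {2}, so c = 2. Eliminate 2 elsewhere: g, h.
That leaves h = 5. Eliminate 5 elsewhere: g.
That leaves g = 9. Eliminate 9 elsewhere: d, e.
So 1 goes to e.

e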